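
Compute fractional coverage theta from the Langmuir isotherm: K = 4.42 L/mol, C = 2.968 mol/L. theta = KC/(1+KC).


Langmuir isotherm: theta = K*C / (1 + K*C)
K*C = 4.42 * 2.968 = 13.11856
theta = 13.11856 / (1 + 13.11856) = 13.11856 / 14.11856
theta = 0.9292

0.9292


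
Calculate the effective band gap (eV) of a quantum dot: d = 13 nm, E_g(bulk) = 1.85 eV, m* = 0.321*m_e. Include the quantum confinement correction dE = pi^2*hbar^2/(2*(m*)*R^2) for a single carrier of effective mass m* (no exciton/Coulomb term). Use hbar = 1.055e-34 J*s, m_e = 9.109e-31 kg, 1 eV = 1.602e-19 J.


Radius R = 13/2 nm = 6.5e-09 m
Confinement energy dE = pi^2 * hbar^2 / (2 * m_eff * m_e * R^2)
dE = pi^2 * (1.055e-34)^2 / (2 * 0.321 * 9.109e-31 * (6.5e-09)^2) J, divided by 1.602e-19 J/eV
dE = 0.0278 eV
Total band gap = E_g(bulk) + dE = 1.85 + 0.0278 = 1.8778 eV

1.8778


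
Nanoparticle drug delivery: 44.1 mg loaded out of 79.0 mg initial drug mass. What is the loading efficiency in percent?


Drug loading efficiency = (drug loaded / drug initial) * 100
DLE = 44.1 / 79.0 * 100
DLE = 0.5582 * 100
DLE = 55.82%

55.82


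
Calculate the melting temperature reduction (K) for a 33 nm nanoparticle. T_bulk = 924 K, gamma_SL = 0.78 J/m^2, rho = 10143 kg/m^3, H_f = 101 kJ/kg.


Radius R = 33/2 = 16.5 nm = 1.65e-08 m
Convert H_f = 101 kJ/kg = 101000 J/kg
dT = 2 * gamma_SL * T_bulk / (rho * H_f * R)
dT = 2 * 0.78 * 924 / (10143 * 101000 * 1.65e-08)
dT = 85.3 K

85.3


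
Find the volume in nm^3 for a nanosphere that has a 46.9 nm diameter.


Radius r = 46.9/2 = 23.45 nm
Volume V = (4/3) * pi * r^3
V = (4/3) * pi * (23.45)^3
V = 54015.34 nm^3

54015.34


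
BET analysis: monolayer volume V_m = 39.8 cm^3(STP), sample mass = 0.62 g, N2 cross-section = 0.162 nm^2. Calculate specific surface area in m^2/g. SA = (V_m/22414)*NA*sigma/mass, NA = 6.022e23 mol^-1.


Number of moles in monolayer = V_m / 22414 = 39.8 / 22414 = 0.00177568
Number of molecules = moles * NA = 0.00177568 * 6.022e23
SA = molecules * sigma / mass
SA = (39.8 / 22414) * 6.022e23 * 0.162e-18 / 0.62
SA = 279.4 m^2/g

279.4


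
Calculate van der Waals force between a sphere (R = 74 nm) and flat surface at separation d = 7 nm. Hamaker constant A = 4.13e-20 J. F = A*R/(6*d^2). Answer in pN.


Convert to SI: R = 74 nm = 7.4e-08 m, d = 7 nm = 7e-09 m
F = A * R / (6 * d^2)
F = 4.13e-20 * 7.4e-08 / (6 * (7e-09)^2)
F = 1.03952e-11 N = 10.395 pN

10.395


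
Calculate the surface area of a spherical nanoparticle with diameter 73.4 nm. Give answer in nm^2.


Radius r = 73.4/2 = 36.7 nm
Surface area SA = 4 * pi * r^2
SA = 4 * pi * (36.7)^2
SA = 16925.52 nm^2

16925.52


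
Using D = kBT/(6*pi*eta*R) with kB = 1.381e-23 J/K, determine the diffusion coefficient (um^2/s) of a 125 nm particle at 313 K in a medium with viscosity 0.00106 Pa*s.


Radius R = 125/2 = 62.5 nm = 6.25e-08 m
D = kB*T / (6*pi*eta*R)
D = 1.381e-23 * 313 / (6 * pi * 0.00106 * 6.25e-08)
D = 3.46139e-12 m^2/s = 3.461 um^2/s

3.461


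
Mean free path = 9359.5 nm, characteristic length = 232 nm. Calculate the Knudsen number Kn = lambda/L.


Knudsen number Kn = lambda / L
Kn = 9359.5 / 232
Kn = 40.3427

40.3427


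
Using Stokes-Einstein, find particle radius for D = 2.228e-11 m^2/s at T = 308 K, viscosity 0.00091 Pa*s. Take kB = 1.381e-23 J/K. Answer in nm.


Stokes-Einstein: R = kB*T / (6*pi*eta*D)
R = 1.381e-23 * 308 / (6 * pi * 0.00091 * 2.228e-11)
R = 1.11298e-08 m = 11.13 nm

11.13


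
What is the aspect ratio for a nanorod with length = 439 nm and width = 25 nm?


Aspect ratio AR = length / diameter
AR = 439 / 25
AR = 17.56

17.56


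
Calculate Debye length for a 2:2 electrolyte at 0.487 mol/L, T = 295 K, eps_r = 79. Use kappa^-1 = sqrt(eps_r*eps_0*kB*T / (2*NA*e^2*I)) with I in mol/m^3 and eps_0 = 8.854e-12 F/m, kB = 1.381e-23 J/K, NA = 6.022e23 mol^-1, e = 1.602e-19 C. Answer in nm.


Ionic strength I = 0.487 * 2^2 * 1000 = 1948 mol/m^3
kappa^-1 = sqrt(79 * 8.854e-12 * 1.381e-23 * 295 / (2 * 6.022e23 * (1.602e-19)^2 * 1948))
kappa^-1 = 0.218 nm

0.218


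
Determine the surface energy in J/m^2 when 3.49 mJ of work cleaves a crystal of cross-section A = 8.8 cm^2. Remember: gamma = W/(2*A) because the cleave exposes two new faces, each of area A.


Convert: A = 8.8 cm^2 = 0.00088 m^2, W = 3.49 mJ = 0.00349 J
Cleaving exposes two faces of area A, so total new surface = 2*A and gamma = W / (2*A)
gamma = 0.00349 / (2 * 0.00088)
gamma = 1.983 J/m^2

1.983


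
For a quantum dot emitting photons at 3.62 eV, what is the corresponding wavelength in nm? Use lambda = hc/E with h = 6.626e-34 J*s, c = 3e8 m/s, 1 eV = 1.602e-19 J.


Convert energy: E = 3.62 eV = 3.62 * 1.602e-19 = 5.79924e-19 J
lambda = h*c / E = 6.626e-34 * 3e8 / 5.79924e-19
lambda = 3.42769e-07 m = 342.8 nm

342.8


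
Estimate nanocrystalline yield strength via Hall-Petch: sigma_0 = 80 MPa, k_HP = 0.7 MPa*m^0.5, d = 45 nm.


d = 45 nm = 4.5e-08 m
sqrt(d) = 0.000212132
Hall-Petch contribution = k / sqrt(d) = 0.7 / 0.000212132 = 3299.8 MPa
sigma = sigma_0 + k/sqrt(d) = 80 + 3299.8 = 3379.8 MPa

3379.8


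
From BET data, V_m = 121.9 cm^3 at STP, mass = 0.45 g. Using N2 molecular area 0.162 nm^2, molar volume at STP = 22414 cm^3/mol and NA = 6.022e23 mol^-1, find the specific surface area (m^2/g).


Number of moles in monolayer = V_m / 22414 = 121.9 / 22414 = 0.00543857
Number of molecules = moles * NA = 0.00543857 * 6.022e23
SA = molecules * sigma / mass
SA = (121.9 / 22414) * 6.022e23 * 0.162e-18 / 0.45
SA = 1179.0 m^2/g

1179.0


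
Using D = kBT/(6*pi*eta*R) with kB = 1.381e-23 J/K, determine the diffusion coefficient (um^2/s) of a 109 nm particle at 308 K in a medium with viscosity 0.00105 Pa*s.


Radius R = 109/2 = 54.5 nm = 5.45e-08 m
D = kB*T / (6*pi*eta*R)
D = 1.381e-23 * 308 / (6 * pi * 0.00105 * 5.45e-08)
D = 3.94328e-12 m^2/s = 3.943 um^2/s

3.943


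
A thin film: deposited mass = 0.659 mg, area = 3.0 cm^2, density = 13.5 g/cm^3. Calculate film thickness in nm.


Convert: m = 0.659 mg = 6.5900e-07 kg, A = 3.0 cm^2 = 3.0000e-04 m^2, rho = 13.5 g/cm^3 = 13500 kg/m^3
t = m / (A * rho)
t = 6.5900e-07 / (3.0000e-04 * 13500)
t = 1.6272e-07 m = 162.7 nm

162.7


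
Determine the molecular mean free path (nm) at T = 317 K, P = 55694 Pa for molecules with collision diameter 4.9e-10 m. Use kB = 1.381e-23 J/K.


Mean free path: lambda = kB*T / (sqrt(2) * pi * d^2 * P)
lambda = 1.381e-23 * 317 / (sqrt(2) * pi * (4.9e-10)^2 * 55694)
lambda = 7.36864e-08 m
lambda = 73.69 nm

73.69


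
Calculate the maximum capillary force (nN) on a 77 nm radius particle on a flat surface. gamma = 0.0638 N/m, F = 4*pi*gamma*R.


Convert radius: R = 77 nm = 7.7e-08 m
F = 4 * pi * gamma * R
F = 4 * pi * 0.0638 * 7.7e-08
F = 6.17336e-08 N = 61.7336 nN

61.7336


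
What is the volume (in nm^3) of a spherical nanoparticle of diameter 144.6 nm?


Radius r = 144.6/2 = 72.3 nm
Volume V = (4/3) * pi * r^3
V = (4/3) * pi * (72.3)^3
V = 1583082.33 nm^3

1583082.33


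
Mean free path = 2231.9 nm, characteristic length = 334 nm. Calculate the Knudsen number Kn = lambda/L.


Knudsen number Kn = lambda / L
Kn = 2231.9 / 334
Kn = 6.6823

6.6823


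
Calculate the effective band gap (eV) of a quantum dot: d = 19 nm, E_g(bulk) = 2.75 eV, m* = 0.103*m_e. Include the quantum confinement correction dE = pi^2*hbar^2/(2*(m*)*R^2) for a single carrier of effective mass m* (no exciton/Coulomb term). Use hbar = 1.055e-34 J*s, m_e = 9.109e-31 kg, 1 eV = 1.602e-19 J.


Radius R = 19/2 nm = 9.5e-09 m
Confinement energy dE = pi^2 * hbar^2 / (2 * m_eff * m_e * R^2)
dE = pi^2 * (1.055e-34)^2 / (2 * 0.103 * 9.109e-31 * (9.5e-09)^2) J, divided by 1.602e-19 J/eV
dE = 0.0405 eV
Total band gap = E_g(bulk) + dE = 2.75 + 0.0405 = 2.7905 eV

2.7905


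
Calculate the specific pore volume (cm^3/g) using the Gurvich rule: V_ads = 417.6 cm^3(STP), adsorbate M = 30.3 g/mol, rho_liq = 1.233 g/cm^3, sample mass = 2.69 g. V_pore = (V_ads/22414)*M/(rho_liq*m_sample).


Moles adsorbed n = V_ads / 22414 = 417.6 / 22414 = 1.863121e-02 mol
Liquid volume V_liq = n * M / rho_liq = 1.863121e-02 * 30.3 / 1.233 = 0.45785 cm^3
Specific pore volume V_pore = V_liq / m_sample = 0.45785 / 2.69
V_pore = 0.1702 cm^3/g

0.1702


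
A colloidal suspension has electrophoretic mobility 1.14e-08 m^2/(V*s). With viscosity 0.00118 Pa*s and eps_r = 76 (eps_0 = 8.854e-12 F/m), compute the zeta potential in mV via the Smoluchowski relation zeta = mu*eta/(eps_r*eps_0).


Smoluchowski equation: zeta = mu * eta / (eps_r * eps_0)
zeta = 1.14e-08 * 0.00118 / (76 * 8.854e-12)
zeta = 0.019991 V = 19.99 mV

19.99


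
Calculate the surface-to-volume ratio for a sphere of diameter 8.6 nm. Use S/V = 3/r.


Radius r = 8.6/2 = 4.3 nm
S/V = 3 / r = 3 / 4.3
S/V = 0.6977 nm^-1

0.6977


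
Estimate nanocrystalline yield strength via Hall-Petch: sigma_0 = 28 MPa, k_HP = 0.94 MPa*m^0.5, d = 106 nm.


d = 106 nm = 1.06e-07 m
sqrt(d) = 0.0003255764
Hall-Petch contribution = k / sqrt(d) = 0.94 / 0.0003255764 = 2887.2 MPa
sigma = sigma_0 + k/sqrt(d) = 28 + 2887.2 = 2915.2 MPa

2915.2


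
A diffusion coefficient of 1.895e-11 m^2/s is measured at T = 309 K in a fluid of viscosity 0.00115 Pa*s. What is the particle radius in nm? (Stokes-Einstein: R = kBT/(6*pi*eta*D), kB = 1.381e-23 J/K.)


Stokes-Einstein: R = kB*T / (6*pi*eta*D)
R = 1.381e-23 * 309 / (6 * pi * 0.00115 * 1.895e-11)
R = 1.03883e-08 m = 10.39 nm

10.39


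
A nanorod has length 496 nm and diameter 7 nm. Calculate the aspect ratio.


Aspect ratio AR = length / diameter
AR = 496 / 7
AR = 70.86

70.86


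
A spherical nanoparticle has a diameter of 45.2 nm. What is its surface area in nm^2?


Radius r = 45.2/2 = 22.6 nm
Surface area SA = 4 * pi * r^2
SA = 4 * pi * (22.6)^2
SA = 6418.4 nm^2

6418.4


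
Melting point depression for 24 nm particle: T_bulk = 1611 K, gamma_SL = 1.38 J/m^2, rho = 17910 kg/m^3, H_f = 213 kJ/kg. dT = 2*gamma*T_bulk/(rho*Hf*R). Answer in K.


Radius R = 24/2 = 12 nm = 1.2e-08 m
Convert H_f = 213 kJ/kg = 213000 J/kg
dT = 2 * gamma_SL * T_bulk / (rho * H_f * R)
dT = 2 * 1.38 * 1611 / (17910 * 213000 * 1.2e-08)
dT = 97.1 K

97.1


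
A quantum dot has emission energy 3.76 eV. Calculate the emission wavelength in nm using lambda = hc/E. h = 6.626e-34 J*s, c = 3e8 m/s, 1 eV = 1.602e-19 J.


Convert energy: E = 3.76 eV = 3.76 * 1.602e-19 = 6.02352e-19 J
lambda = h*c / E = 6.626e-34 * 3e8 / 6.02352e-19
lambda = 3.30006e-07 m = 330.0 nm

330.0


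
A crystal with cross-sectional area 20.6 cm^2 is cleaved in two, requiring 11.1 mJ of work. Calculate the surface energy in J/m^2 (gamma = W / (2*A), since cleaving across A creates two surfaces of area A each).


Convert: A = 20.6 cm^2 = 0.00206 m^2, W = 11.1 mJ = 0.0111 J
Cleaving exposes two faces of area A, so total new surface = 2*A and gamma = W / (2*A)
gamma = 0.0111 / (2 * 0.00206)
gamma = 2.694 J/m^2

2.694


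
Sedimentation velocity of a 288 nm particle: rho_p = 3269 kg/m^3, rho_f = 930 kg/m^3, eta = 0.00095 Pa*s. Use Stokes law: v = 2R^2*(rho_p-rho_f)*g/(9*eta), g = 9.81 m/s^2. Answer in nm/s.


Radius R = 288/2 nm = 1.44e-07 m
Density difference = 3269 - 930 = 2339 kg/m^3
v = 2 * R^2 * (rho_p - rho_f) * g / (9 * eta)
v = 2 * (1.44e-07)^2 * 2339 * 9.81 / (9 * 0.00095)
v = 1.11298e-07 m/s = 111.2982 nm/s

111.2982


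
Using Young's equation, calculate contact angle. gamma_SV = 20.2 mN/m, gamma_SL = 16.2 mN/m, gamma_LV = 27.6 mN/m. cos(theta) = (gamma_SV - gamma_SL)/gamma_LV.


cos(theta) = (gamma_SV - gamma_SL) / gamma_LV
cos(theta) = (20.2 - 16.2) / 27.6
cos(theta) = 0.144928
theta = arccos(0.144928) = 81.67 degrees

81.67


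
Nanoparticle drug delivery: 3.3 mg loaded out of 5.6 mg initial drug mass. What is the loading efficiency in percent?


Drug loading efficiency = (drug loaded / drug initial) * 100
DLE = 3.3 / 5.6 * 100
DLE = 0.5893 * 100
DLE = 58.93%

58.93


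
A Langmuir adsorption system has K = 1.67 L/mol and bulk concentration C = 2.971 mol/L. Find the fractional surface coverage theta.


Langmuir isotherm: theta = K*C / (1 + K*C)
K*C = 1.67 * 2.971 = 4.96157
theta = 4.96157 / (1 + 4.96157) = 4.96157 / 5.96157
theta = 0.8323

0.8323


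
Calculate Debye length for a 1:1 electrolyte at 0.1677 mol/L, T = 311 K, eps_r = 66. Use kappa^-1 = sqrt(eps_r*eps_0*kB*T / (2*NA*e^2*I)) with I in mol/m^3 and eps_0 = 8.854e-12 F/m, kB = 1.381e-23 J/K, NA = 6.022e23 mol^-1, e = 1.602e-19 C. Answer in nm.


Ionic strength I = 0.1677 * 1^2 * 1000 = 167.7 mol/m^3
kappa^-1 = sqrt(66 * 8.854e-12 * 1.381e-23 * 311 / (2 * 6.022e23 * (1.602e-19)^2 * 167.7))
kappa^-1 = 0.696 nm

0.696


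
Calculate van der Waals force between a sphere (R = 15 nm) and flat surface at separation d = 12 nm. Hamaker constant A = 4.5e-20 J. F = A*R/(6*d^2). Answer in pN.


Convert to SI: R = 15 nm = 1.5e-08 m, d = 12 nm = 1.2e-08 m
F = A * R / (6 * d^2)
F = 4.5e-20 * 1.5e-08 / (6 * (1.2e-08)^2)
F = 7.8125e-13 N = 0.781 pN

0.781


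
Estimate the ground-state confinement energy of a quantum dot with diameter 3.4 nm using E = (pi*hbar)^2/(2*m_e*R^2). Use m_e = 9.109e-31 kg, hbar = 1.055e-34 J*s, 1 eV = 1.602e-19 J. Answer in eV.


Radius R = 3.4/2 = 1.7 nm = 1.7e-09 m
E = (pi * 1.055e-34)^2 / (2 * 9.109e-31 * (1.7e-09)^2)
E(J) = 2.08644e-20
E = E(J) / 1.602e-19 = 0.1302 eV

0.1302


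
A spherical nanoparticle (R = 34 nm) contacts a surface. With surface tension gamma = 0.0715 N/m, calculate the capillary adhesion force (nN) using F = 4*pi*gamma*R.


Convert radius: R = 34 nm = 3.4e-08 m
F = 4 * pi * gamma * R
F = 4 * pi * 0.0715 * 3.4e-08
F = 3.05488e-08 N = 30.5488 nN

30.5488


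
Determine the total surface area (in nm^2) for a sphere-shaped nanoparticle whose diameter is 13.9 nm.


Radius r = 13.9/2 = 6.95 nm
Surface area SA = 4 * pi * r^2
SA = 4 * pi * (6.95)^2
SA = 606.99 nm^2

606.99


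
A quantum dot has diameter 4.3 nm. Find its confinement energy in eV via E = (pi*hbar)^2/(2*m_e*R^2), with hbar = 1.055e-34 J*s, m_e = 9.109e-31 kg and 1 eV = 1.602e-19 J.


Radius R = 4.3/2 = 2.15 nm = 2.15e-09 m
E = (pi * 1.055e-34)^2 / (2 * 9.109e-31 * (2.15e-09)^2)
E(J) = 1.30445e-20
E = E(J) / 1.602e-19 = 0.0814 eV

0.0814


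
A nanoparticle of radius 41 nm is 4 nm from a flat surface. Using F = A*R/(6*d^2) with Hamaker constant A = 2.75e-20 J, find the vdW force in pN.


Convert to SI: R = 41 nm = 4.1e-08 m, d = 4 nm = 4e-09 m
F = A * R / (6 * d^2)
F = 2.75e-20 * 4.1e-08 / (6 * (4e-09)^2)
F = 1.17448e-11 N = 11.745 pN

11.745


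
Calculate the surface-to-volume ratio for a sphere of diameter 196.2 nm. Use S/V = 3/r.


Radius r = 196.2/2 = 98.1 nm
S/V = 3 / r = 3 / 98.1
S/V = 0.0306 nm^-1

0.0306


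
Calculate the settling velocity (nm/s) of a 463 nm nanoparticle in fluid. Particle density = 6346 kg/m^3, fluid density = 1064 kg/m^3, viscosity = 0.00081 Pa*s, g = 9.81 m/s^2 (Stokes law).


Radius R = 463/2 nm = 2.315e-07 m
Density difference = 6346 - 1064 = 5282 kg/m^3
v = 2 * R^2 * (rho_p - rho_f) * g / (9 * eta)
v = 2 * (2.315e-07)^2 * 5282 * 9.81 / (9 * 0.00081)
v = 7.61854e-07 m/s = 761.8542 nm/s

761.8542


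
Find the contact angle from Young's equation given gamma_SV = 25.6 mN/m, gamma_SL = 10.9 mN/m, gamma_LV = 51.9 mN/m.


cos(theta) = (gamma_SV - gamma_SL) / gamma_LV
cos(theta) = (25.6 - 10.9) / 51.9
cos(theta) = 0.283237
theta = arccos(0.283237) = 73.55 degrees

73.55


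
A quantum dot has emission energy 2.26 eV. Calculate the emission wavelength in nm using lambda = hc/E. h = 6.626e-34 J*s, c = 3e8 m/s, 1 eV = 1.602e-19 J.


Convert energy: E = 2.26 eV = 2.26 * 1.602e-19 = 3.62052e-19 J
lambda = h*c / E = 6.626e-34 * 3e8 / 3.62052e-19
lambda = 5.49037e-07 m = 549.0 nm

549.0


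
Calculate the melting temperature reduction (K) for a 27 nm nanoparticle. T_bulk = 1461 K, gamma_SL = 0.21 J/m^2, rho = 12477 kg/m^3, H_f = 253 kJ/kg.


Radius R = 27/2 = 13.5 nm = 1.35e-08 m
Convert H_f = 253 kJ/kg = 253000 J/kg
dT = 2 * gamma_SL * T_bulk / (rho * H_f * R)
dT = 2 * 0.21 * 1461 / (12477 * 253000 * 1.35e-08)
dT = 14.4 K

14.4


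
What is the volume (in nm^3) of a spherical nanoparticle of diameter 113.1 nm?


Radius r = 113.1/2 = 56.55 nm
Volume V = (4/3) * pi * r^3
V = (4/3) * pi * (56.55)^3
V = 757506.63 nm^3

757506.63


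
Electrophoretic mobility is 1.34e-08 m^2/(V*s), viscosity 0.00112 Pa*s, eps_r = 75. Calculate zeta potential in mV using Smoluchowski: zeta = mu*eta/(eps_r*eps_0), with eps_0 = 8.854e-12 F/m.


Smoluchowski equation: zeta = mu * eta / (eps_r * eps_0)
zeta = 1.34e-08 * 0.00112 / (75 * 8.854e-12)
zeta = 0.022601 V = 22.6 mV

22.6


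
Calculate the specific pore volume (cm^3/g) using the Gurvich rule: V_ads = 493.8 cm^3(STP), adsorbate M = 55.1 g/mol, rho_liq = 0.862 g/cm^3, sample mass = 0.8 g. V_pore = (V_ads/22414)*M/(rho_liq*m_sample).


Moles adsorbed n = V_ads / 22414 = 493.8 / 22414 = 2.203087e-02 mol
Liquid volume V_liq = n * M / rho_liq = 2.203087e-02 * 55.1 / 0.862 = 1.40824 cm^3
Specific pore volume V_pore = V_liq / m_sample = 1.40824 / 0.8
V_pore = 1.7603 cm^3/g

1.7603


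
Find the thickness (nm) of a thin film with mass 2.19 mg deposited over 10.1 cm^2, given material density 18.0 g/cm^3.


Convert: m = 2.19 mg = 2.1900e-06 kg, A = 10.1 cm^2 = 1.0100e-03 m^2, rho = 18.0 g/cm^3 = 18000 kg/m^3
t = m / (A * rho)
t = 2.1900e-06 / (1.0100e-03 * 18000)
t = 1.2046e-07 m = 120.5 nm

120.5


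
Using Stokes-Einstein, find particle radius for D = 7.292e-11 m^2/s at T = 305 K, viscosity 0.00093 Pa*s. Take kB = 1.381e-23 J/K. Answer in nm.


Stokes-Einstein: R = kB*T / (6*pi*eta*D)
R = 1.381e-23 * 305 / (6 * pi * 0.00093 * 7.292e-11)
R = 3.29506e-09 m = 3.3 nm

3.3


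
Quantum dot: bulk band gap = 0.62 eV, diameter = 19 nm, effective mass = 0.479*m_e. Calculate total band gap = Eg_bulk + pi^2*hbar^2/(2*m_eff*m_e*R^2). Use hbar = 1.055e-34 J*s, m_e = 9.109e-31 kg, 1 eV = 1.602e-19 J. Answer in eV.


Radius R = 19/2 nm = 9.5e-09 m
Confinement energy dE = pi^2 * hbar^2 / (2 * m_eff * m_e * R^2)
dE = pi^2 * (1.055e-34)^2 / (2 * 0.479 * 9.109e-31 * (9.5e-09)^2) J, divided by 1.602e-19 J/eV
dE = 0.0087 eV
Total band gap = E_g(bulk) + dE = 0.62 + 0.0087 = 0.6287 eV

0.6287


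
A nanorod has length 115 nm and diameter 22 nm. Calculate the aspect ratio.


Aspect ratio AR = length / diameter
AR = 115 / 22
AR = 5.23

5.23


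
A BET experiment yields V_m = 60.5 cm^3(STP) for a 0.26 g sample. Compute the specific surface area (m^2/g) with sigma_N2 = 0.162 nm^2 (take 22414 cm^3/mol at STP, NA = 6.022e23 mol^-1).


Number of moles in monolayer = V_m / 22414 = 60.5 / 22414 = 0.00269921
Number of molecules = moles * NA = 0.00269921 * 6.022e23
SA = molecules * sigma / mass
SA = (60.5 / 22414) * 6.022e23 * 0.162e-18 / 0.26
SA = 1012.8 m^2/g

1012.8


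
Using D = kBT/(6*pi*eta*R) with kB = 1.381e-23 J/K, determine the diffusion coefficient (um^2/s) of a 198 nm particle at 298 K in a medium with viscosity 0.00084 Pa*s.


Radius R = 198/2 = 99 nm = 9.9e-08 m
D = kB*T / (6*pi*eta*R)
D = 1.381e-23 * 298 / (6 * pi * 0.00084 * 9.9e-08)
D = 2.62539e-12 m^2/s = 2.625 um^2/s

2.625


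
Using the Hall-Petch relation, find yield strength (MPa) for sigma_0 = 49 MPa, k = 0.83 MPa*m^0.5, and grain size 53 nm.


d = 53 nm = 5.3e-08 m
sqrt(d) = 0.0002302173
Hall-Petch contribution = k / sqrt(d) = 0.83 / 0.0002302173 = 3605.3 MPa
sigma = sigma_0 + k/sqrt(d) = 49 + 3605.3 = 3654.3 MPa

3654.3


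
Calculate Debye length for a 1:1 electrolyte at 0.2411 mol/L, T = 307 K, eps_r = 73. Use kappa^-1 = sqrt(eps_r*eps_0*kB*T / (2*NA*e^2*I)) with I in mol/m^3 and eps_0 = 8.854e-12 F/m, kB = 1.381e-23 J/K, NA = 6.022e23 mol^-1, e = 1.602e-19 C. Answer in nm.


Ionic strength I = 0.2411 * 1^2 * 1000 = 241.1 mol/m^3
kappa^-1 = sqrt(73 * 8.854e-12 * 1.381e-23 * 307 / (2 * 6.022e23 * (1.602e-19)^2 * 241.1))
kappa^-1 = 0.606 nm

0.606


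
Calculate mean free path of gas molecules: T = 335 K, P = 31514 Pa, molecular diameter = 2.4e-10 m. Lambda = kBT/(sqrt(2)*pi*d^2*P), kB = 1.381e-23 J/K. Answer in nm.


Mean free path: lambda = kB*T / (sqrt(2) * pi * d^2 * P)
lambda = 1.381e-23 * 335 / (sqrt(2) * pi * (2.4e-10)^2 * 31514)
lambda = 5.73651e-07 m
lambda = 573.65 nm

573.65


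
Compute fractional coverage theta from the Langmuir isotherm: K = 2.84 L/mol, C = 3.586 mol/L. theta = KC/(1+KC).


Langmuir isotherm: theta = K*C / (1 + K*C)
K*C = 2.84 * 3.586 = 10.18424
theta = 10.18424 / (1 + 10.18424) = 10.18424 / 11.18424
theta = 0.9106

0.9106


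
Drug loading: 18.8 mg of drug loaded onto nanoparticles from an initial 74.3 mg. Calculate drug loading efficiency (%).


Drug loading efficiency = (drug loaded / drug initial) * 100
DLE = 18.8 / 74.3 * 100
DLE = 0.253 * 100
DLE = 25.3%

25.3


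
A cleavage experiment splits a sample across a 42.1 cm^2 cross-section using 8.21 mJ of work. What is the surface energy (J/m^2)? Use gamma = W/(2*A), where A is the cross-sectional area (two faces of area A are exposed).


Convert: A = 42.1 cm^2 = 0.00421 m^2, W = 8.21 mJ = 0.00821 J
Cleaving exposes two faces of area A, so total new surface = 2*A and gamma = W / (2*A)
gamma = 0.00821 / (2 * 0.00421)
gamma = 0.975 J/m^2

0.975


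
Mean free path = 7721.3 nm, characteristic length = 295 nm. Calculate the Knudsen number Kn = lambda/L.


Knudsen number Kn = lambda / L
Kn = 7721.3 / 295
Kn = 26.1739

26.1739


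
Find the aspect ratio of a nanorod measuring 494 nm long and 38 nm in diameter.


Aspect ratio AR = length / diameter
AR = 494 / 38
AR = 13.0

13.0


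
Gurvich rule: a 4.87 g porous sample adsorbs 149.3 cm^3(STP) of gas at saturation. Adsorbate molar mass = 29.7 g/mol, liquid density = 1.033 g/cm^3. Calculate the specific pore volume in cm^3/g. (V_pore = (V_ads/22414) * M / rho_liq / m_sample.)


Moles adsorbed n = V_ads / 22414 = 149.3 / 22414 = 6.661015e-03 mol
Liquid volume V_liq = n * M / rho_liq = 6.661015e-03 * 29.7 / 1.033 = 0.19151 cm^3
Specific pore volume V_pore = V_liq / m_sample = 0.19151 / 4.87
V_pore = 0.0393 cm^3/g

0.0393


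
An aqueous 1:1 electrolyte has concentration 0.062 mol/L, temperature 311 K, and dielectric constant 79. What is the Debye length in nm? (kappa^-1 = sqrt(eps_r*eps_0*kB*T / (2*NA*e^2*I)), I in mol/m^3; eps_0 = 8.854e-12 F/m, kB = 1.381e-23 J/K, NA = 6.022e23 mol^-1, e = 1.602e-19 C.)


Ionic strength I = 0.062 * 1^2 * 1000 = 62 mol/m^3
kappa^-1 = sqrt(79 * 8.854e-12 * 1.381e-23 * 311 / (2 * 6.022e23 * (1.602e-19)^2 * 62))
kappa^-1 = 1.252 nm

1.252


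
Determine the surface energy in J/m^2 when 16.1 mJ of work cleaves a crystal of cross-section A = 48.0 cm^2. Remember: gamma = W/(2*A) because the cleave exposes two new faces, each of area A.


Convert: A = 48.0 cm^2 = 0.0048 m^2, W = 16.1 mJ = 0.0161 J
Cleaving exposes two faces of area A, so total new surface = 2*A and gamma = W / (2*A)
gamma = 0.0161 / (2 * 0.0048)
gamma = 1.677 J/m^2

1.677


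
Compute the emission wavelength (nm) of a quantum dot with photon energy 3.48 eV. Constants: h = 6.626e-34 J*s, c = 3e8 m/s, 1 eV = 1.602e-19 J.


Convert energy: E = 3.48 eV = 3.48 * 1.602e-19 = 5.57496e-19 J
lambda = h*c / E = 6.626e-34 * 3e8 / 5.57496e-19
lambda = 3.56559e-07 m = 356.6 nm

356.6


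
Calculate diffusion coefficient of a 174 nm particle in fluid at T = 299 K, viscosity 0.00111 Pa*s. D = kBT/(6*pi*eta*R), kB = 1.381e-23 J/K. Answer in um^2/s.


Radius R = 174/2 = 87 nm = 8.7e-08 m
D = kB*T / (6*pi*eta*R)
D = 1.381e-23 * 299 / (6 * pi * 0.00111 * 8.7e-08)
D = 2.26841e-12 m^2/s = 2.268 um^2/s

2.268


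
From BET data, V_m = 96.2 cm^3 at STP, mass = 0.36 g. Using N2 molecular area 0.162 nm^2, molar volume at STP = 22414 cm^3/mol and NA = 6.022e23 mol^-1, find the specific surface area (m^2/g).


Number of moles in monolayer = V_m / 22414 = 96.2 / 22414 = 0.00429196
Number of molecules = moles * NA = 0.00429196 * 6.022e23
SA = molecules * sigma / mass
SA = (96.2 / 22414) * 6.022e23 * 0.162e-18 / 0.36
SA = 1163.1 m^2/g

1163.1


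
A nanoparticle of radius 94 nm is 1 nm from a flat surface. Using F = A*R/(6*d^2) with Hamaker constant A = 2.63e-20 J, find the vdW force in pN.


Convert to SI: R = 94 nm = 9.4e-08 m, d = 1 nm = 1e-09 m
F = A * R / (6 * d^2)
F = 2.63e-20 * 9.4e-08 / (6 * (1e-09)^2)
F = 4.12033e-10 N = 412.033 pN

412.033


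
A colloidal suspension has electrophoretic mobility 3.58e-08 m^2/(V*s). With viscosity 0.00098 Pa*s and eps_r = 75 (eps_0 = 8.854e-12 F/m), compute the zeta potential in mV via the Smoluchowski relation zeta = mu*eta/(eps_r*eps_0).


Smoluchowski equation: zeta = mu * eta / (eps_r * eps_0)
zeta = 3.58e-08 * 0.00098 / (75 * 8.854e-12)
zeta = 0.052833 V = 52.83 mV

52.83


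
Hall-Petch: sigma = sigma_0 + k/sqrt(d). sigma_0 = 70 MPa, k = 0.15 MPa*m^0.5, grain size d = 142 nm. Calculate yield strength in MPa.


d = 142 nm = 1.42e-07 m
sqrt(d) = 0.0003768289
Hall-Petch contribution = k / sqrt(d) = 0.15 / 0.0003768289 = 398.1 MPa
sigma = sigma_0 + k/sqrt(d) = 70 + 398.1 = 468.1 MPa

468.1


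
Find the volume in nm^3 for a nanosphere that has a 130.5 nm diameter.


Radius r = 130.5/2 = 65.25 nm
Volume V = (4/3) * pi * r^3
V = (4/3) * pi * (65.25)^3
V = 1163670.86 nm^3

1163670.86


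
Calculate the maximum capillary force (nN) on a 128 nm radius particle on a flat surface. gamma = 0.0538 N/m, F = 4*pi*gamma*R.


Convert radius: R = 128 nm = 1.28e-07 m
F = 4 * pi * gamma * R
F = 4 * pi * 0.0538 * 1.28e-07
F = 8.65371e-08 N = 86.5371 nN

86.5371


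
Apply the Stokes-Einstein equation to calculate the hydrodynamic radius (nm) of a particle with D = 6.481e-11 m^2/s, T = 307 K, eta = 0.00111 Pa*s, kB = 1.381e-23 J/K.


Stokes-Einstein: R = kB*T / (6*pi*eta*D)
R = 1.381e-23 * 307 / (6 * pi * 0.00111 * 6.481e-11)
R = 3.12655e-09 m = 3.13 nm

3.13


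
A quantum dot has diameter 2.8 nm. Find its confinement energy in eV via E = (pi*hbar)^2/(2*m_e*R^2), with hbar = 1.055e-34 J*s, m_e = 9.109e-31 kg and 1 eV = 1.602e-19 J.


Radius R = 2.8/2 = 1.4 nm = 1.4e-09 m
E = (pi * 1.055e-34)^2 / (2 * 9.109e-31 * (1.4e-09)^2)
E(J) = 3.07644e-20
E = E(J) / 1.602e-19 = 0.192 eV

0.192


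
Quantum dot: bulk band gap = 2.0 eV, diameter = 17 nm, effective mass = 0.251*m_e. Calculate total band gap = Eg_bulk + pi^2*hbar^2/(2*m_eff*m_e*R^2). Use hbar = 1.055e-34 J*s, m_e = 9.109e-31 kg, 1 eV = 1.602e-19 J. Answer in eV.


Radius R = 17/2 nm = 8.5e-09 m
Confinement energy dE = pi^2 * hbar^2 / (2 * m_eff * m_e * R^2)
dE = pi^2 * (1.055e-34)^2 / (2 * 0.251 * 9.109e-31 * (8.5e-09)^2) J, divided by 1.602e-19 J/eV
dE = 0.0208 eV
Total band gap = E_g(bulk) + dE = 2.0 + 0.0208 = 2.0208 eV

2.0208


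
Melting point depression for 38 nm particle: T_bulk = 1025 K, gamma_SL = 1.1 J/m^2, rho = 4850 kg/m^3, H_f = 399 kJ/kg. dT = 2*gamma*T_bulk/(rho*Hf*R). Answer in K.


Radius R = 38/2 = 19 nm = 1.9e-08 m
Convert H_f = 399 kJ/kg = 399000 J/kg
dT = 2 * gamma_SL * T_bulk / (rho * H_f * R)
dT = 2 * 1.1 * 1025 / (4850 * 399000 * 1.9e-08)
dT = 61.3 K

61.3


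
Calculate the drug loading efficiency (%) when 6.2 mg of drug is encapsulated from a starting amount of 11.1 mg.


Drug loading efficiency = (drug loaded / drug initial) * 100
DLE = 6.2 / 11.1 * 100
DLE = 0.5586 * 100
DLE = 55.86%

55.86


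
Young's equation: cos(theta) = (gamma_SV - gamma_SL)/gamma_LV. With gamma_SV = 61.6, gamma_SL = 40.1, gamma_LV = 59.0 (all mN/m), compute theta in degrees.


cos(theta) = (gamma_SV - gamma_SL) / gamma_LV
cos(theta) = (61.6 - 40.1) / 59.0
cos(theta) = 0.364407
theta = arccos(0.364407) = 68.63 degrees

68.63


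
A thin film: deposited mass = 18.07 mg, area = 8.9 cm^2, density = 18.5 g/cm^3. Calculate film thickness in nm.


Convert: m = 18.07 mg = 1.8070e-05 kg, A = 8.9 cm^2 = 8.9000e-04 m^2, rho = 18.5 g/cm^3 = 18500 kg/m^3
t = m / (A * rho)
t = 1.8070e-05 / (8.9000e-04 * 18500)
t = 1.0975e-06 m = 1097.5 nm

1097.5


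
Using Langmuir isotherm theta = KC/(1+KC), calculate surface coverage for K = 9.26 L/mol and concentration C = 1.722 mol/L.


Langmuir isotherm: theta = K*C / (1 + K*C)
K*C = 9.26 * 1.722 = 15.94572
theta = 15.94572 / (1 + 15.94572) = 15.94572 / 16.94572
theta = 0.941

0.941


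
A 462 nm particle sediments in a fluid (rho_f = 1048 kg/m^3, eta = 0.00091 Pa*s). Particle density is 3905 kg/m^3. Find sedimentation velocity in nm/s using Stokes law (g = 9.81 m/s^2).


Radius R = 462/2 nm = 2.31e-07 m
Density difference = 3905 - 1048 = 2857 kg/m^3
v = 2 * R^2 * (rho_p - rho_f) * g / (9 * eta)
v = 2 * (2.31e-07)^2 * 2857 * 9.81 / (9 * 0.00091)
v = 3.65216e-07 m/s = 365.2156 nm/s

365.2156


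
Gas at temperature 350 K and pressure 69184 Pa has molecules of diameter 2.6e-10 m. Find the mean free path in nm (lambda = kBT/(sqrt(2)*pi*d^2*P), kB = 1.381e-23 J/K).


Mean free path: lambda = kB*T / (sqrt(2) * pi * d^2 * P)
lambda = 1.381e-23 * 350 / (sqrt(2) * pi * (2.6e-10)^2 * 69184)
lambda = 2.32619e-07 m
lambda = 232.62 nm

232.62


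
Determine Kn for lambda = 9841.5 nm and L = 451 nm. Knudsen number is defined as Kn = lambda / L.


Knudsen number Kn = lambda / L
Kn = 9841.5 / 451
Kn = 21.8215

21.8215


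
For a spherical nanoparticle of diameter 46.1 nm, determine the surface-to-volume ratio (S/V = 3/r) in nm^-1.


Radius r = 46.1/2 = 23.05 nm
S/V = 3 / r = 3 / 23.05
S/V = 0.1302 nm^-1

0.1302


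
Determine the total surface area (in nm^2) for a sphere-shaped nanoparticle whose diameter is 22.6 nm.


Radius r = 22.6/2 = 11.3 nm
Surface area SA = 4 * pi * r^2
SA = 4 * pi * (11.3)^2
SA = 1604.6 nm^2

1604.6


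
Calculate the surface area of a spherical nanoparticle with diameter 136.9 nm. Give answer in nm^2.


Radius r = 136.9/2 = 68.45 nm
Surface area SA = 4 * pi * r^2
SA = 4 * pi * (68.45)^2
SA = 58878.5 nm^2

58878.5


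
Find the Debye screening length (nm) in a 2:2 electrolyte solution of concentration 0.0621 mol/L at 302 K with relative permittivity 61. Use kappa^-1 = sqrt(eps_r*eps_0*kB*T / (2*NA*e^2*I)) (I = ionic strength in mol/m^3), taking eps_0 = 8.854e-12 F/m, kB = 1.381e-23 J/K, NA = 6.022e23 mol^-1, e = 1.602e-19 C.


Ionic strength I = 0.0621 * 2^2 * 1000 = 248.4 mol/m^3
kappa^-1 = sqrt(61 * 8.854e-12 * 1.381e-23 * 302 / (2 * 6.022e23 * (1.602e-19)^2 * 248.4))
kappa^-1 = 0.542 nm

0.542


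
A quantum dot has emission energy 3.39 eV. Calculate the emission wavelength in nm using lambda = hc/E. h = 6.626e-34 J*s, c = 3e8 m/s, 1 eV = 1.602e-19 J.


Convert energy: E = 3.39 eV = 3.39 * 1.602e-19 = 5.43078e-19 J
lambda = h*c / E = 6.626e-34 * 3e8 / 5.43078e-19
lambda = 3.66025e-07 m = 366.0 nm

366.0


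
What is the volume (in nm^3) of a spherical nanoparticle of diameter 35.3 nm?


Radius r = 35.3/2 = 17.65 nm
Volume V = (4/3) * pi * r^3
V = (4/3) * pi * (17.65)^3
V = 23031.53 nm^3

23031.53


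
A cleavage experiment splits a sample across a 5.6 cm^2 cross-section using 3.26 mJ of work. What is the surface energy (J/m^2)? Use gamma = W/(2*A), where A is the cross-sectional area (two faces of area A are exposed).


Convert: A = 5.6 cm^2 = 0.00056 m^2, W = 3.26 mJ = 0.00326 J
Cleaving exposes two faces of area A, so total new surface = 2*A and gamma = W / (2*A)
gamma = 0.00326 / (2 * 0.00056)
gamma = 2.911 J/m^2

2.911


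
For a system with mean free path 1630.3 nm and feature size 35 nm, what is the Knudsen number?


Knudsen number Kn = lambda / L
Kn = 1630.3 / 35
Kn = 46.58

46.58


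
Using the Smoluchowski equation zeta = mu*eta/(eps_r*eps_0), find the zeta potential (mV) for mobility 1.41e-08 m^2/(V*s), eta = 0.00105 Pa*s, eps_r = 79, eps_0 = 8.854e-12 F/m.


Smoluchowski equation: zeta = mu * eta / (eps_r * eps_0)
zeta = 1.41e-08 * 0.00105 / (79 * 8.854e-12)
zeta = 0.021166 V = 21.17 mV

21.17


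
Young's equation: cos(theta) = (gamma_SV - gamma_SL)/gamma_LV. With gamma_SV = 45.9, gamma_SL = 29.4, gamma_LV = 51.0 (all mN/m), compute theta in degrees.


cos(theta) = (gamma_SV - gamma_SL) / gamma_LV
cos(theta) = (45.9 - 29.4) / 51.0
cos(theta) = 0.323529
theta = arccos(0.323529) = 71.12 degrees

71.12


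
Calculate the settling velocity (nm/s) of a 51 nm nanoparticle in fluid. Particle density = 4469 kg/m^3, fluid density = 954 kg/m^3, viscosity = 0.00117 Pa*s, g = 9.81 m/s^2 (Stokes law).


Radius R = 51/2 nm = 2.55e-08 m
Density difference = 4469 - 954 = 3515 kg/m^3
v = 2 * R^2 * (rho_p - rho_f) * g / (9 * eta)
v = 2 * (2.55e-08)^2 * 3515 * 9.81 / (9 * 0.00117)
v = 4.25869e-09 m/s = 4.2587 nm/s

4.2587


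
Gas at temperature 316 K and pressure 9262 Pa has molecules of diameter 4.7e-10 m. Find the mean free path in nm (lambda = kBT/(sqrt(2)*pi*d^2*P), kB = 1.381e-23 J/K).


Mean free path: lambda = kB*T / (sqrt(2) * pi * d^2 * P)
lambda = 1.381e-23 * 316 / (sqrt(2) * pi * (4.7e-10)^2 * 9262)
lambda = 4.80082e-07 m
lambda = 480.08 nm

480.08


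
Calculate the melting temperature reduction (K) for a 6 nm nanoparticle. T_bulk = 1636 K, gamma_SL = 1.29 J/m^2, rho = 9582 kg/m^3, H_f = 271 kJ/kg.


Radius R = 6/2 = 3 nm = 3e-09 m
Convert H_f = 271 kJ/kg = 271000 J/kg
dT = 2 * gamma_SL * T_bulk / (rho * H_f * R)
dT = 2 * 1.29 * 1636 / (9582 * 271000 * 3e-09)
dT = 541.8 K

541.8


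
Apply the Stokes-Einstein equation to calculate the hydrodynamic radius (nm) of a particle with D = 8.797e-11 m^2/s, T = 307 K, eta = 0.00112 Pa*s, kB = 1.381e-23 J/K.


Stokes-Einstein: R = kB*T / (6*pi*eta*D)
R = 1.381e-23 * 307 / (6 * pi * 0.00112 * 8.797e-11)
R = 2.28285e-09 m = 2.28 nm

2.28


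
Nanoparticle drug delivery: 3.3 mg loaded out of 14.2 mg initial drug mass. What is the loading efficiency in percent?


Drug loading efficiency = (drug loaded / drug initial) * 100
DLE = 3.3 / 14.2 * 100
DLE = 0.2324 * 100
DLE = 23.24%

23.24


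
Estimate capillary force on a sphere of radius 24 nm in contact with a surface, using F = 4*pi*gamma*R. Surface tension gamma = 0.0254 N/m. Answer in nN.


Convert radius: R = 24 nm = 2.4e-08 m
F = 4 * pi * gamma * R
F = 4 * pi * 0.0254 * 2.4e-08
F = 7.66046e-09 N = 7.6605 nN

7.6605


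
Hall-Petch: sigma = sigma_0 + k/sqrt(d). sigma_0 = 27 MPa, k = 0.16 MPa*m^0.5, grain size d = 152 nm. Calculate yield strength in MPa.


d = 152 nm = 1.52e-07 m
sqrt(d) = 0.0003898718
Hall-Petch contribution = k / sqrt(d) = 0.16 / 0.0003898718 = 410.4 MPa
sigma = sigma_0 + k/sqrt(d) = 27 + 410.4 = 437.4 MPa

437.4


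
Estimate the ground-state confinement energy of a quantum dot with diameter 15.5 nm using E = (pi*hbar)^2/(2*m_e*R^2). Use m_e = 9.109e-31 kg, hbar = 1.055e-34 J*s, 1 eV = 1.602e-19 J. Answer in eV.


Radius R = 15.5/2 = 7.75 nm = 7.75e-09 m
E = (pi * 1.055e-34)^2 / (2 * 9.109e-31 * (7.75e-09)^2)
E(J) = 1.00392e-21
E = E(J) / 1.602e-19 = 0.0063 eV

0.0063


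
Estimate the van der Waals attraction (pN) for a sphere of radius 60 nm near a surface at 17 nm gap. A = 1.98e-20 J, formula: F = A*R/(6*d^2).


Convert to SI: R = 60 nm = 6e-08 m, d = 17 nm = 1.7e-08 m
F = A * R / (6 * d^2)
F = 1.98e-20 * 6e-08 / (6 * (1.7e-08)^2)
F = 6.85121e-13 N = 0.685 pN

0.685


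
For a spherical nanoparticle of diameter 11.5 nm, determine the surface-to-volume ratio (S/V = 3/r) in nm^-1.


Radius r = 11.5/2 = 5.75 nm
S/V = 3 / r = 3 / 5.75
S/V = 0.5217 nm^-1

0.5217


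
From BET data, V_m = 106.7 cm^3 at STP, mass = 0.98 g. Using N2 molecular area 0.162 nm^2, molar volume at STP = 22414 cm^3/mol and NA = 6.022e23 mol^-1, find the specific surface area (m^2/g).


Number of moles in monolayer = V_m / 22414 = 106.7 / 22414 = 0.00476042
Number of molecules = moles * NA = 0.00476042 * 6.022e23
SA = molecules * sigma / mass
SA = (106.7 / 22414) * 6.022e23 * 0.162e-18 / 0.98
SA = 473.9 m^2/g

473.9


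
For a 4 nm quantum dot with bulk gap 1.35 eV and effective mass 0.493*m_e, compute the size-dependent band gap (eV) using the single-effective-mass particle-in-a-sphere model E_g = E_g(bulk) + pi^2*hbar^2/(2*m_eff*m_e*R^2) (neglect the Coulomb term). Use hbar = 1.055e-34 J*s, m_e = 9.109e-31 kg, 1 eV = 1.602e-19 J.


Radius R = 4/2 nm = 2e-09 m
Confinement energy dE = pi^2 * hbar^2 / (2 * m_eff * m_e * R^2)
dE = pi^2 * (1.055e-34)^2 / (2 * 0.493 * 9.109e-31 * (2e-09)^2) J, divided by 1.602e-19 J/eV
dE = 0.1909 eV
Total band gap = E_g(bulk) + dE = 1.35 + 0.1909 = 1.5409 eV

1.5409


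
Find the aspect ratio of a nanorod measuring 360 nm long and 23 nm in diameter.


Aspect ratio AR = length / diameter
AR = 360 / 23
AR = 15.65

15.65


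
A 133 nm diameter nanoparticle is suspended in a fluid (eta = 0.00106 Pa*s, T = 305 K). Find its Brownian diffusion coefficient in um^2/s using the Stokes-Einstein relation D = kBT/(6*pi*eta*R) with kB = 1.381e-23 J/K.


Radius R = 133/2 = 66.5 nm = 6.65e-08 m
D = kB*T / (6*pi*eta*R)
D = 1.381e-23 * 305 / (6 * pi * 0.00106 * 6.65e-08)
D = 3.17004e-12 m^2/s = 3.17 um^2/s

3.17


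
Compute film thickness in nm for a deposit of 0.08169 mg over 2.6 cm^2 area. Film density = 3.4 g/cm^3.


Convert: m = 0.08169 mg = 8.1690e-08 kg, A = 2.6 cm^2 = 2.6000e-04 m^2, rho = 3.4 g/cm^3 = 3400 kg/m^3
t = m / (A * rho)
t = 8.1690e-08 / (2.6000e-04 * 3400)
t = 9.2410e-08 m = 92.4 nm

92.4


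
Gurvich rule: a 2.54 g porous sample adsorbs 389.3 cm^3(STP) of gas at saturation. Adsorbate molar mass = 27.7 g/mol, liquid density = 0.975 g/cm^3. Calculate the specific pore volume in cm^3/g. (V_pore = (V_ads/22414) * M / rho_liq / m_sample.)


Moles adsorbed n = V_ads / 22414 = 389.3 / 22414 = 1.736861e-02 mol
Liquid volume V_liq = n * M / rho_liq = 1.736861e-02 * 27.7 / 0.975 = 0.49345 cm^3
Specific pore volume V_pore = V_liq / m_sample = 0.49345 / 2.54
V_pore = 0.1943 cm^3/g

0.1943


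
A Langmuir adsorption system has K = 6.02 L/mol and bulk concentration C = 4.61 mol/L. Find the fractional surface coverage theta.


Langmuir isotherm: theta = K*C / (1 + K*C)
K*C = 6.02 * 4.61 = 27.7522
theta = 27.7522 / (1 + 27.7522) = 27.7522 / 28.7522
theta = 0.9652

0.9652


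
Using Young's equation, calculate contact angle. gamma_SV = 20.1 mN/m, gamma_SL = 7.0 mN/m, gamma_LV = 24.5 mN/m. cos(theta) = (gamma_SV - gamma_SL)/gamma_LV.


cos(theta) = (gamma_SV - gamma_SL) / gamma_LV
cos(theta) = (20.1 - 7.0) / 24.5
cos(theta) = 0.534694
theta = arccos(0.534694) = 57.68 degrees

57.68


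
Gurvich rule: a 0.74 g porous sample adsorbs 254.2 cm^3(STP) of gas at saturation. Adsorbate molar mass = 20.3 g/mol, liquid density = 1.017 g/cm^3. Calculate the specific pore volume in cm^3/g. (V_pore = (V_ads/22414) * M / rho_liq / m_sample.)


Moles adsorbed n = V_ads / 22414 = 254.2 / 22414 = 1.134113e-02 mol
Liquid volume V_liq = n * M / rho_liq = 1.134113e-02 * 20.3 / 1.017 = 0.22638 cm^3
Specific pore volume V_pore = V_liq / m_sample = 0.22638 / 0.74
V_pore = 0.3059 cm^3/g

0.3059


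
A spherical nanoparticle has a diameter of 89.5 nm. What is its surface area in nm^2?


Radius r = 89.5/2 = 44.75 nm
Surface area SA = 4 * pi * r^2
SA = 4 * pi * (44.75)^2
SA = 25164.94 nm^2

25164.94


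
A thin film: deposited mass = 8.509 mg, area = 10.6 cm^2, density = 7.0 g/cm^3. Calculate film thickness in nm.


Convert: m = 8.509 mg = 8.5090e-06 kg, A = 10.6 cm^2 = 1.0600e-03 m^2, rho = 7.0 g/cm^3 = 7000 kg/m^3
t = m / (A * rho)
t = 8.5090e-06 / (1.0600e-03 * 7000)
t = 1.1468e-06 m = 1146.8 nm

1146.8


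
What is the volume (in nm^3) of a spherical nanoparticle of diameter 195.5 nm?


Radius r = 195.5/2 = 97.75 nm
Volume V = (4/3) * pi * r^3
V = (4/3) * pi * (97.75)^3
V = 3912360.88 nm^3

3912360.88


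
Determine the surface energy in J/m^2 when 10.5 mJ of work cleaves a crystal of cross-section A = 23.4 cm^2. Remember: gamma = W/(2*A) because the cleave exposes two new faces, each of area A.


Convert: A = 23.4 cm^2 = 0.00234 m^2, W = 10.5 mJ = 0.0105 J
Cleaving exposes two faces of area A, so total new surface = 2*A and gamma = W / (2*A)
gamma = 0.0105 / (2 * 0.00234)
gamma = 2.244 J/m^2

2.244


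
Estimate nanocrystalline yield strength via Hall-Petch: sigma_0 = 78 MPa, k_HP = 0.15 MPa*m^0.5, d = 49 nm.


d = 49 nm = 4.9e-08 m
sqrt(d) = 0.0002213594
Hall-Petch contribution = k / sqrt(d) = 0.15 / 0.0002213594 = 677.6 MPa
sigma = sigma_0 + k/sqrt(d) = 78 + 677.6 = 755.6 MPa

755.6
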